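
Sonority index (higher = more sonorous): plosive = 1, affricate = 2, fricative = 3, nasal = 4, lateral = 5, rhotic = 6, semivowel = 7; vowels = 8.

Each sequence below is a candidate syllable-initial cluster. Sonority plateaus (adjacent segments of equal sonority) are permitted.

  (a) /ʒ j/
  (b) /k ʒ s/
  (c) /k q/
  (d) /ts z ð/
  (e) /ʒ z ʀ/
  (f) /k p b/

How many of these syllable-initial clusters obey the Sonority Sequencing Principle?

6

(a) 3-7 → obeys
(b) 1-3-3 → obeys
(c) 1-1 → obeys
(d) 2-3-3 → obeys
(e) 3-3-6 → obeys
(f) 1-1-1 → obeys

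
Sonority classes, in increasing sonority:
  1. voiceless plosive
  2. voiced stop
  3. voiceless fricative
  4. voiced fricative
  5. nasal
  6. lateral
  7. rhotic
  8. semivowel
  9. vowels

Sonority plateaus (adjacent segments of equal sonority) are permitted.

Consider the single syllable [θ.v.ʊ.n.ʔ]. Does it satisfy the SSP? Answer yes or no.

Onset: /θ/ is a voiceless fricative (sonority 3), /v/ is a voiced fricative (sonority 4); then the nucleus /ʊ/ (sonority 9).
Onset profile 3-4-9 — rises to the nucleus.
Coda: /n/ is a nasal (sonority 5), /ʔ/ is a voiceless plosive (sonority 1).
Coda profile 9-5-1 — falls from the nucleus.

yes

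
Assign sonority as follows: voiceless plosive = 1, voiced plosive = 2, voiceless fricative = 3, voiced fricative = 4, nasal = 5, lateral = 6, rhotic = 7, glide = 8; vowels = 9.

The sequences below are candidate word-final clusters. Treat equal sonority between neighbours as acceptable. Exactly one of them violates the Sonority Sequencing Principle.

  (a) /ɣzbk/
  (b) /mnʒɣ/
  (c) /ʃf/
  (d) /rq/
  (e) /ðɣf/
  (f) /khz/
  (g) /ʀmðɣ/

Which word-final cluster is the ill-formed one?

(a) 4-4-2-1 → obeys
(b) 5-5-4-4 → obeys
(c) 3-3 → obeys
(d) 7-1 → obeys
(e) 4-4-3 → obeys
(f) 1-3-4 → violates
(g) 7-5-4-4 → obeys

f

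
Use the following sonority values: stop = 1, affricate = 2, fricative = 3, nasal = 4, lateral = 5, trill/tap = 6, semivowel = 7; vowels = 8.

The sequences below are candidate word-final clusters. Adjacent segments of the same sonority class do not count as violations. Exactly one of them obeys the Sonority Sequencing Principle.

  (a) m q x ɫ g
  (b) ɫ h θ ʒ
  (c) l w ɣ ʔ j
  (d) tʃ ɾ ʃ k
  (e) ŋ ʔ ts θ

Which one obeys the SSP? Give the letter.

(a) m q x ɫ g: profile 4-1-3-5-1 — violates.
(b) ɫ h θ ʒ: profile 5-3-3-3 — obeys.
(c) l w ɣ ʔ j: profile 5-7-3-1-7 — violates.
(d) tʃ ɾ ʃ k: profile 2-6-3-1 — violates.
(e) ŋ ʔ ts θ: profile 4-1-2-3 — violates.

b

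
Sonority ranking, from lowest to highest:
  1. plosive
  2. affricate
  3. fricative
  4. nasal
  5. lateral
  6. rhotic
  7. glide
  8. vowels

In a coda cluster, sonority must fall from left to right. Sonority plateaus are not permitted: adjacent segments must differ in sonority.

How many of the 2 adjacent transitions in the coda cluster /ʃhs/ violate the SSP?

2

/ʃ/: fricative = 3.
/h/: fricative = 3.
/s/: fricative = 3.
/ʃ/→/h/: 3→3 (plateau) — violation.
/h/→/s/: 3→3 (plateau) — violation.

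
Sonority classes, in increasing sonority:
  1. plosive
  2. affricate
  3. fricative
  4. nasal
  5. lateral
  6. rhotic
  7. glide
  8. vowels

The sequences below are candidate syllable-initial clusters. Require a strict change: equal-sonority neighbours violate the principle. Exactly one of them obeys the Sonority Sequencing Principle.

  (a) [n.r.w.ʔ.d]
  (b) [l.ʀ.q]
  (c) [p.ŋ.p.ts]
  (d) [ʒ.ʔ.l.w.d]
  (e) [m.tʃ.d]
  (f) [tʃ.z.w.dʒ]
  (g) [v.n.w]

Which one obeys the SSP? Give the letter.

(a) 4-6-7-1-1 → violates
(b) 5-6-1 → violates
(c) 1-4-1-2 → violates
(d) 3-1-5-7-1 → violates
(e) 4-2-1 → violates
(f) 2-3-7-2 → violates
(g) 3-4-7 → obeys

g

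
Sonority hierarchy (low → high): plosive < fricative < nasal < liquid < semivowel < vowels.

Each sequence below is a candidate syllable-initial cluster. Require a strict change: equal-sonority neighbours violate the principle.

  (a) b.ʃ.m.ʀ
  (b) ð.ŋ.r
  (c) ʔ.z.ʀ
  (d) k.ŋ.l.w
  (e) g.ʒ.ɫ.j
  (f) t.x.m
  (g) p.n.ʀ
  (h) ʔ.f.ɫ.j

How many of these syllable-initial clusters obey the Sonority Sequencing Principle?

(a) 1-2-3-4 → obeys
(b) 2-3-4 → obeys
(c) 1-2-4 → obeys
(d) 1-3-4-5 → obeys
(e) 1-2-4-5 → obeys
(f) 1-2-3 → obeys
(g) 1-3-4 → obeys
(h) 1-2-4-5 → obeys

8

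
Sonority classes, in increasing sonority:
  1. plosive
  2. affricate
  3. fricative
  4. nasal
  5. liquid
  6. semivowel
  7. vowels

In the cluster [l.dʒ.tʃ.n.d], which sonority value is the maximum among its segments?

/l/: liquid = 5.
/dʒ/: affricate = 2.
/tʃ/: affricate = 2.
/n/: nasal = 4.
/d/: plosive = 1.
The maximum is 5.

5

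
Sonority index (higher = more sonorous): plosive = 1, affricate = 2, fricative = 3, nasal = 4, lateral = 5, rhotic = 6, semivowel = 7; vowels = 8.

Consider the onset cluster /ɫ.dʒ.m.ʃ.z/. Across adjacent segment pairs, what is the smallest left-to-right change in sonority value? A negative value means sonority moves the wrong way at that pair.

-3

/ɫ/ — lateral, sonority 5.
/dʒ/ — affricate, sonority 2.
/m/ — nasal, sonority 4.
/ʃ/ — fricative, sonority 3.
/z/ — fricative, sonority 3.
/ɫ/→/dʒ/: change -3.
/dʒ/→/m/: change +2.
/m/→/ʃ/: change -1.
/ʃ/→/z/: change +0.
Minimum = -3.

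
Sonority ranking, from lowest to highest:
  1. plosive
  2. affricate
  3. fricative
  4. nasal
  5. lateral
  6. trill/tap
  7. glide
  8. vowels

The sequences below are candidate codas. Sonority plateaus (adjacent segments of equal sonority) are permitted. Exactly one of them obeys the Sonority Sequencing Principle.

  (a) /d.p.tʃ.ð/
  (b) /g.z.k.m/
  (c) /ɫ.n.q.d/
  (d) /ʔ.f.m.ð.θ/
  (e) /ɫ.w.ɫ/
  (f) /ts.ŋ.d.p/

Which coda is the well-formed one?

c

(a) sonority 1-1-2-3: ill-formed.
(b) sonority 1-3-1-4: ill-formed.
(c) sonority 5-4-1-1: well-formed.
(d) sonority 1-3-4-3-3: ill-formed.
(e) sonority 5-7-5: ill-formed.
(f) sonority 2-4-1-1: ill-formed.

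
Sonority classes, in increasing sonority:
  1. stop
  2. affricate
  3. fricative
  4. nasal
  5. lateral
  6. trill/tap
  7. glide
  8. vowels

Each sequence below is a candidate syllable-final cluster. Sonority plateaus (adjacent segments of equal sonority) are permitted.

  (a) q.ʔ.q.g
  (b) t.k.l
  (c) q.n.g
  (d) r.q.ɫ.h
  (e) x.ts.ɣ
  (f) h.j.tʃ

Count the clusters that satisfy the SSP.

(a) q.ʔ.q.g: profile 1-1-1-1 — obeys.
(b) t.k.l: profile 1-1-5 — violates.
(c) q.n.g: profile 1-4-1 — violates.
(d) r.q.ɫ.h: profile 6-1-5-3 — violates.
(e) x.ts.ɣ: profile 3-2-3 — violates.
(f) h.j.tʃ: profile 3-7-2 — violates.

1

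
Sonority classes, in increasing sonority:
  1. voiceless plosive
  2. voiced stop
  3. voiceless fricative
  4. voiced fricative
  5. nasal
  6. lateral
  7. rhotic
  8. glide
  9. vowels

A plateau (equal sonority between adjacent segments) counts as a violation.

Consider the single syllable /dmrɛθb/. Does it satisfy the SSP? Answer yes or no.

yes

Onset: /d/ is a voiced stop (sonority 2), /m/ is a nasal (sonority 5), /r/ is a rhotic (sonority 7); then the nucleus /ɛ/ (sonority 9).
Onset profile 2-5-7-9 — rises to the nucleus.
Coda: /θ/ is a voiceless fricative (sonority 3), /b/ is a voiced stop (sonority 2).
Coda profile 9-3-2 — falls from the nucleus.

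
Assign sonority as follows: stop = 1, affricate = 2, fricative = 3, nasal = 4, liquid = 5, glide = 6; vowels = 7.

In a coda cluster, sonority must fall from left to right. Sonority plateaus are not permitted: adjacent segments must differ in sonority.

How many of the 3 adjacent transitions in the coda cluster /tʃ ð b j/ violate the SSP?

2

/tʃ/ is an affricate (sonority 2).
/ð/ is a fricative (sonority 3).
/b/ is a stop (sonority 1).
/j/ is a glide (sonority 6).
/tʃ/→/ð/: 2→3 (does not fall) — violation.
/ð/→/b/: 3→1 (falls) — ok.
/b/→/j/: 1→6 (does not fall) — violation.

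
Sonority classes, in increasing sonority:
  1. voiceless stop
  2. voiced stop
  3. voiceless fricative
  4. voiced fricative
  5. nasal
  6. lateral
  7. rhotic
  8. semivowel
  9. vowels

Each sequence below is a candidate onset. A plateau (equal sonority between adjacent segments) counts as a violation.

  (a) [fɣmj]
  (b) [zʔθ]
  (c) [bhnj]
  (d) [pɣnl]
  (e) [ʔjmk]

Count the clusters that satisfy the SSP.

3

(a) sonority 3-4-5-8: well-formed.
(b) sonority 4-1-3: ill-formed.
(c) sonority 2-3-5-8: well-formed.
(d) sonority 1-4-5-6: well-formed.
(e) sonority 1-8-5-1: ill-formed.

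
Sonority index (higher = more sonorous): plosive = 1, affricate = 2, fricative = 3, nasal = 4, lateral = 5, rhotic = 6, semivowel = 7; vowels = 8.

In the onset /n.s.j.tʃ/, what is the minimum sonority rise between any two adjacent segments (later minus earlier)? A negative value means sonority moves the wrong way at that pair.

/n/ is a nasal (sonority 4).
/s/ is a fricative (sonority 3).
/j/ is a semivowel (sonority 7).
/tʃ/ is an affricate (sonority 2).
/n/→/s/: change -1.
/s/→/j/: change +4.
/j/→/tʃ/: change -5.
Minimum = -5.

-5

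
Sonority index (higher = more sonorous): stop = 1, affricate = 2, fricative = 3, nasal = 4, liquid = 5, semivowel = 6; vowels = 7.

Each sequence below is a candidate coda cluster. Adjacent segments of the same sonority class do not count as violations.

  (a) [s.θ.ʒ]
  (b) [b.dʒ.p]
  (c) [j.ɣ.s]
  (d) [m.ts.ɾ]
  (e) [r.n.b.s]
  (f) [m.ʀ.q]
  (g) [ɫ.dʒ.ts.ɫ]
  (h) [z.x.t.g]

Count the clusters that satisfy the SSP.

3

(a) [s.θ.ʒ]: profile 3-3-3 — obeys.
(b) [b.dʒ.p]: profile 1-2-1 — violates.
(c) [j.ɣ.s]: profile 6-3-3 — obeys.
(d) [m.ts.ɾ]: profile 4-2-5 — violates.
(e) [r.n.b.s]: profile 5-4-1-3 — violates.
(f) [m.ʀ.q]: profile 4-5-1 — violates.
(g) [ɫ.dʒ.ts.ɫ]: profile 5-2-2-5 — violates.
(h) [z.x.t.g]: profile 3-3-1-1 — obeys.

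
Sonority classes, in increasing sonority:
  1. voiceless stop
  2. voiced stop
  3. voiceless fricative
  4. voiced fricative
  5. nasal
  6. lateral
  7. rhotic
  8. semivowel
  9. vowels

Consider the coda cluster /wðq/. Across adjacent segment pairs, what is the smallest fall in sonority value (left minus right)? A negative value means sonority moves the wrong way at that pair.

3

/w/: semivowel = 8.
/ð/: voiced fricative = 4.
/q/: voiceless stop = 1.
/w/→/ð/: change +4.
/ð/→/q/: change +3.
Minimum = 3.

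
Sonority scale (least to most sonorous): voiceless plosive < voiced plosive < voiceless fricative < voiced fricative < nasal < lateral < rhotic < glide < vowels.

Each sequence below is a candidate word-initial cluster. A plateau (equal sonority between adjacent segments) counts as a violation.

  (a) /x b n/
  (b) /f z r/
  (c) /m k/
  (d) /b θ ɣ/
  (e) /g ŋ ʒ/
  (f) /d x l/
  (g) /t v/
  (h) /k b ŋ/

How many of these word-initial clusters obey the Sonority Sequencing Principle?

(a) sonority 3-2-5: ill-formed.
(b) sonority 3-4-7: well-formed.
(c) sonority 5-1: ill-formed.
(d) sonority 2-3-4: well-formed.
(e) sonority 2-5-4: ill-formed.
(f) sonority 2-3-6: well-formed.
(g) sonority 1-4: well-formed.
(h) sonority 1-2-5: well-formed.

5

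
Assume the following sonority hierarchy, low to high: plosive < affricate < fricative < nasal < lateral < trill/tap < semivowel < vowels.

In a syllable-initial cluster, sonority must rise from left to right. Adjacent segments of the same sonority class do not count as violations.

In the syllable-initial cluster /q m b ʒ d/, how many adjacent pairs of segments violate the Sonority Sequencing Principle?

/q/: plosive = 1.
/m/: nasal = 4.
/b/: plosive = 1.
/ʒ/: fricative = 3.
/d/: plosive = 1.
/q/→/m/: 1→4 (rises) — ok.
/m/→/b/: 4→1 (does not rise) — violation.
/b/→/ʒ/: 1→3 (rises) — ok.
/ʒ/→/d/: 3→1 (does not rise) — violation.

2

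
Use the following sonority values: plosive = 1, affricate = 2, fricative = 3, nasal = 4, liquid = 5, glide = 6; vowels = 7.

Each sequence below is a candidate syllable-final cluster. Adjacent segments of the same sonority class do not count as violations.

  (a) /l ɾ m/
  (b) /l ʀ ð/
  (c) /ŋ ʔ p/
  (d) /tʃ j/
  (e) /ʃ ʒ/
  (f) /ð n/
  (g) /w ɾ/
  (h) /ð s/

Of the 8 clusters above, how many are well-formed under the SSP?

6

(a) sonority 5-5-4: well-formed.
(b) sonority 5-5-3: well-formed.
(c) sonority 4-1-1: well-formed.
(d) sonority 2-6: ill-formed.
(e) sonority 3-3: well-formed.
(f) sonority 3-4: ill-formed.
(g) sonority 6-5: well-formed.
(h) sonority 3-3: well-formed.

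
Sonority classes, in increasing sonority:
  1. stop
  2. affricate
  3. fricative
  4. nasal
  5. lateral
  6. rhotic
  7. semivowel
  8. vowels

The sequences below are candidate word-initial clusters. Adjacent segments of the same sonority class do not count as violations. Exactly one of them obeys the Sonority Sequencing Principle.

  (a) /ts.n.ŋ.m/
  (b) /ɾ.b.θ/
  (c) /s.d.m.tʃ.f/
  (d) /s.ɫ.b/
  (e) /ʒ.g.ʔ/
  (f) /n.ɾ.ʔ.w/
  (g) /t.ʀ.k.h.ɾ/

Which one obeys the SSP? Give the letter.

a

(a) sonority 2-4-4-4: well-formed.
(b) sonority 6-1-3: ill-formed.
(c) sonority 3-1-4-2-3: ill-formed.
(d) sonority 3-5-1: ill-formed.
(e) sonority 3-1-1: ill-formed.
(f) sonority 4-6-1-7: ill-formed.
(g) sonority 1-6-1-3-6: ill-formed.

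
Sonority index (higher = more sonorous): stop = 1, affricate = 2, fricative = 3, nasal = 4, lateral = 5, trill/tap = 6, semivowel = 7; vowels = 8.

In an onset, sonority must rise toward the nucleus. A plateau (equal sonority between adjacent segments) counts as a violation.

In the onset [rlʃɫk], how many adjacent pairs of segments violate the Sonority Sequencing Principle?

/r/ — trill/tap, sonority 6.
/l/ — lateral, sonority 5.
/ʃ/ — fricative, sonority 3.
/ɫ/ — lateral, sonority 5.
/k/ — stop, sonority 1.
/r/→/l/: 6→5 (does not rise) — violation.
/l/→/ʃ/: 5→3 (does not rise) — violation.
/ʃ/→/ɫ/: 3→5 (rises) — ok.
/ɫ/→/k/: 5→1 (does not rise) — violation.

3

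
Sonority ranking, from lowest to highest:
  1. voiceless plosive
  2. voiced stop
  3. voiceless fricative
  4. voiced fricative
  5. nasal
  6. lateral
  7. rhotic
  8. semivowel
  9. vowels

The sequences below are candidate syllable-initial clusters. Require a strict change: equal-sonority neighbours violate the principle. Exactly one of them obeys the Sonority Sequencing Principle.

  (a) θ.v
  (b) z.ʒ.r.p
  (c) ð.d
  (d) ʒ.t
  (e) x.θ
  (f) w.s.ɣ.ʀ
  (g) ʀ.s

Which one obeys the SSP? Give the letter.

(a) 3-4 → obeys
(b) 4-4-7-1 → violates
(c) 4-2 → violates
(d) 4-1 → violates
(e) 3-3 → violates
(f) 8-3-4-7 → violates
(g) 7-3 → violates

a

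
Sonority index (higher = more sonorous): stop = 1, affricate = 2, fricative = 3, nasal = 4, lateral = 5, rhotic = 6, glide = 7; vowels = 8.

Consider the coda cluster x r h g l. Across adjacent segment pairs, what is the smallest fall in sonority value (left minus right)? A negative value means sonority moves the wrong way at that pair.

-4

/x/ — fricative, sonority 3.
/r/ — rhotic, sonority 6.
/h/ — fricative, sonority 3.
/g/ — stop, sonority 1.
/l/ — lateral, sonority 5.
/x/→/r/: change -3.
/r/→/h/: change +3.
/h/→/g/: change +2.
/g/→/l/: change -4.
Minimum = -4.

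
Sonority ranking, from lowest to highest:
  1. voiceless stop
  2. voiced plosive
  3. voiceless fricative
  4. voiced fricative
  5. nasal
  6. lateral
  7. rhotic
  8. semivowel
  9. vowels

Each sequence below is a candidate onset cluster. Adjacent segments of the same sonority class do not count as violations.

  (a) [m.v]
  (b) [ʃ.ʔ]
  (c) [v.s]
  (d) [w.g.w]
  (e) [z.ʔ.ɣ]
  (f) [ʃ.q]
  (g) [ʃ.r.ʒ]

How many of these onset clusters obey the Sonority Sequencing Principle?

0

(a) 5-4 → violates
(b) 3-1 → violates
(c) 4-3 → violates
(d) 8-2-8 → violates
(e) 4-1-4 → violates
(f) 3-1 → violates
(g) 3-7-4 → violates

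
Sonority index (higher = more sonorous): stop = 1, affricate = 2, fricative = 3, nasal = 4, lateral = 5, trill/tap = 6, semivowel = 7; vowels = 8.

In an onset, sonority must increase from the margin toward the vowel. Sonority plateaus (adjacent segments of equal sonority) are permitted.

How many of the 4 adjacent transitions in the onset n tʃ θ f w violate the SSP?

1

/n/ — nasal, sonority 4.
/tʃ/ — affricate, sonority 2.
/θ/ — fricative, sonority 3.
/f/ — fricative, sonority 3.
/w/ — semivowel, sonority 7.
/n/→/tʃ/: 4→2 (does not rise) — violation.
/tʃ/→/θ/: 2→3 (rises) — ok.
/θ/→/f/: 3→3 (plateau, allowed) — ok.
/f/→/w/: 3→7 (rises) — ok.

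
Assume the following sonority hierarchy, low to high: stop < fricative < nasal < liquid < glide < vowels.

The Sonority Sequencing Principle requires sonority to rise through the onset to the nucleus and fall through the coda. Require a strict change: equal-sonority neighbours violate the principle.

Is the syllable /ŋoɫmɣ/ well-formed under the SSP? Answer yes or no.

Onset: /ŋ/ is a nasal (sonority 3); then the nucleus /o/ (sonority 6).
Onset profile 3-6 — rises to the nucleus.
Coda: /ɫ/ is a liquid (sonority 4), /m/ is a nasal (sonority 3), /ɣ/ is a fricative (sonority 2).
Coda profile 6-4-3-2 — falls from the nucleus.

yes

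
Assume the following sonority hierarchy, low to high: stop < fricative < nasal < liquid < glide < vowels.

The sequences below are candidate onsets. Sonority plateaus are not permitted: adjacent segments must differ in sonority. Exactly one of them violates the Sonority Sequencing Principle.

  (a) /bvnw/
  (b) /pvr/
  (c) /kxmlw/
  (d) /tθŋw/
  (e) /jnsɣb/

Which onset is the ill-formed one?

(a) 1-2-3-5 → obeys
(b) 1-2-4 → obeys
(c) 1-2-3-4-5 → obeys
(d) 1-2-3-5 → obeys
(e) 5-3-2-2-1 → violates

e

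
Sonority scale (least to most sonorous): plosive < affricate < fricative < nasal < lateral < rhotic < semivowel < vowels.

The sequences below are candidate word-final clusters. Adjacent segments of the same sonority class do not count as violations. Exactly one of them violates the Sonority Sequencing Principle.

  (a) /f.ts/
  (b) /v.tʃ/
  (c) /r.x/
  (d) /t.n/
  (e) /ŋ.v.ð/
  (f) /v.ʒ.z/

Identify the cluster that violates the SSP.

d

(a) 3-2 → obeys
(b) 3-2 → obeys
(c) 6-3 → obeys
(d) 1-4 → violates
(e) 4-3-3 → obeys
(f) 3-3-3 → obeys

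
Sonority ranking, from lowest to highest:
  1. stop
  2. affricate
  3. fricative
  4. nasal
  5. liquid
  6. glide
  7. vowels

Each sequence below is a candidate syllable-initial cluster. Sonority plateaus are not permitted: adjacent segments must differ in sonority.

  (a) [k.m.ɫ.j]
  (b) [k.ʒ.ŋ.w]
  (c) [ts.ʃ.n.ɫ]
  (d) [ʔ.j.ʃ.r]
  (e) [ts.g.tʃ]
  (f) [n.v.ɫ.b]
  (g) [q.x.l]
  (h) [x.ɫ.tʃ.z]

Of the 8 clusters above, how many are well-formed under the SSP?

4

(a) 1-4-5-6 → obeys
(b) 1-3-4-6 → obeys
(c) 2-3-4-5 → obeys
(d) 1-6-3-5 → violates
(e) 2-1-2 → violates
(f) 4-3-5-1 → violates
(g) 1-3-5 → obeys
(h) 3-5-2-3 → violates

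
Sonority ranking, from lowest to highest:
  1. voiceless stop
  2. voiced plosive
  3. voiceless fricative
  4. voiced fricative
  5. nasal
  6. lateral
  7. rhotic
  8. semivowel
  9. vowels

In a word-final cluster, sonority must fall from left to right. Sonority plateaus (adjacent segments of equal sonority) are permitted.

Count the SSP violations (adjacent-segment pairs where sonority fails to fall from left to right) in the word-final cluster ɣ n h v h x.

/ɣ/ is a voiced fricative (sonority 4).
/n/ is a nasal (sonority 5).
/h/ is a voiceless fricative (sonority 3).
/v/ is a voiced fricative (sonority 4).
/h/ is a voiceless fricative (sonority 3).
/x/ is a voiceless fricative (sonority 3).
/ɣ/→/n/: 4→5 (does not fall) — violation.
/n/→/h/: 5→3 (falls) — ok.
/h/→/v/: 3→4 (does not fall) — violation.
/v/→/h/: 4→3 (falls) — ok.
/h/→/x/: 3→3 (plateau, allowed) — ok.

2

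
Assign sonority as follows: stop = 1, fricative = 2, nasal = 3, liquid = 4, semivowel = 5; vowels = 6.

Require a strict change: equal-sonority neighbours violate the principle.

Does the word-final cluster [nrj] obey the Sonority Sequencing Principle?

/n/ — nasal, sonority 3.
/r/ — liquid, sonority 4.
/j/ — semivowel, sonority 5.
The profile is 3-4-5. Between /n/ (3) and /r/ (4) sonority does not fall, so the cluster violates the SSP.

no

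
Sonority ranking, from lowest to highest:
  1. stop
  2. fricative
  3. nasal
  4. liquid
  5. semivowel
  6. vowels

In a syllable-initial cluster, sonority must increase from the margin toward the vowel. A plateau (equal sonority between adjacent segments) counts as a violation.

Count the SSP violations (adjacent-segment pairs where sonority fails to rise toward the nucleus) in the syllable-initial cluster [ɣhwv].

/ɣ/ is a fricative (sonority 2).
/h/ is a fricative (sonority 2).
/w/ is a semivowel (sonority 5).
/v/ is a fricative (sonority 2).
/ɣ/→/h/: 2→2 (plateau) — violation.
/h/→/w/: 2→5 (rises) — ok.
/w/→/v/: 5→2 (does not rise) — violation.

2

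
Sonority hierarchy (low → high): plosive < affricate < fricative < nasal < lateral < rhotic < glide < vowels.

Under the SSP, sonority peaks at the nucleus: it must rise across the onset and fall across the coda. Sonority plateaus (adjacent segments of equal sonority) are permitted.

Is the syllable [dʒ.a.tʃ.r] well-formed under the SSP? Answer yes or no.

Onset: /dʒ/ is an affricate (sonority 2); then the nucleus /a/ (sonority 8).
Onset profile 2-8 — rises to the nucleus.
Coda: /tʃ/ is an affricate (sonority 2), /r/ is a rhotic (sonority 6).
Coda profile 8-2-6 — does not fall throughout.

no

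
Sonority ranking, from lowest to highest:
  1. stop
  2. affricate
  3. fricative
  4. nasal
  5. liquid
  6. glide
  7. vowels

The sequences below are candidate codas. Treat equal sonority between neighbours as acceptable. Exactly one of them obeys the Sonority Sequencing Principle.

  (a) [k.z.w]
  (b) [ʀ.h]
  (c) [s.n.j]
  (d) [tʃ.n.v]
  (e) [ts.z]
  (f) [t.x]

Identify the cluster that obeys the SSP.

b

(a) 1-3-6 → violates
(b) 5-3 → obeys
(c) 3-4-6 → violates
(d) 2-4-3 → violates
(e) 2-3 → violates
(f) 1-3 → violates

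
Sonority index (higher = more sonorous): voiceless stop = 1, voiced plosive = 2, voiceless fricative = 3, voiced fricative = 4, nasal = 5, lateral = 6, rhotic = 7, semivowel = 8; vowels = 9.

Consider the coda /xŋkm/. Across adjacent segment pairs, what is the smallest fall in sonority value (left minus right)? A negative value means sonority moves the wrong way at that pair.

-4

/x/: voiceless fricative = 3.
/ŋ/: nasal = 5.
/k/: voiceless stop = 1.
/m/: nasal = 5.
/x/→/ŋ/: change -2.
/ŋ/→/k/: change +4.
/k/→/m/: change -4.
Minimum = -4.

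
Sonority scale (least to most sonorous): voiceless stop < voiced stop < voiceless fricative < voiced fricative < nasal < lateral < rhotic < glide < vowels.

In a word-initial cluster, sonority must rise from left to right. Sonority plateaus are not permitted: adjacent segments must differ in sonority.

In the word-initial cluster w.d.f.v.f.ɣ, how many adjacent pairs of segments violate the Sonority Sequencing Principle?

/w/ is a glide (sonority 8).
/d/ is a voiced stop (sonority 2).
/f/ is a voiceless fricative (sonority 3).
/v/ is a voiced fricative (sonority 4).
/f/ is a voiceless fricative (sonority 3).
/ɣ/ is a voiced fricative (sonority 4).
/w/→/d/: 8→2 (does not rise) — violation.
/d/→/f/: 2→3 (rises) — ok.
/f/→/v/: 3→4 (rises) — ok.
/v/→/f/: 4→3 (does not rise) — violation.
/f/→/ɣ/: 3→4 (rises) — ok.

2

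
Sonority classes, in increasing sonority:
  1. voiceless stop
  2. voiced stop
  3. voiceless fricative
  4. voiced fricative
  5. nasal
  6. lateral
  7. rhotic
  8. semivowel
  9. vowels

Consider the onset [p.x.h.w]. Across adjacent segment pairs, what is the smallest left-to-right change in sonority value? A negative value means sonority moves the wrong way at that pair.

/p/ is a voiceless stop (sonority 1).
/x/ is a voiceless fricative (sonority 3).
/h/ is a voiceless fricative (sonority 3).
/w/ is a semivowel (sonority 8).
/p/→/x/: change +2.
/x/→/h/: change +0.
/h/→/w/: change +5.
Minimum = 0.

0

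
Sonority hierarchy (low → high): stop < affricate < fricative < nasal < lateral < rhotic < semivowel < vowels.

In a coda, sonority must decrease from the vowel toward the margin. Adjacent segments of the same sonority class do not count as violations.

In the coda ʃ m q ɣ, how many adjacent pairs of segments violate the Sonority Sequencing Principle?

/ʃ/: fricative = 3.
/m/: nasal = 4.
/q/: stop = 1.
/ɣ/: fricative = 3.
/ʃ/→/m/: 3→4 (does not fall) — violation.
/m/→/q/: 4→1 (falls) — ok.
/q/→/ɣ/: 1→3 (does not fall) — violation.

2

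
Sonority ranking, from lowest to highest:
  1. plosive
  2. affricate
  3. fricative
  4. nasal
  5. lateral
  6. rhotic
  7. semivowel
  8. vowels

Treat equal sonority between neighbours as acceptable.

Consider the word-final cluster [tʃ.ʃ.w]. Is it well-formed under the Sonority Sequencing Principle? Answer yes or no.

/tʃ/ is an affricate (sonority 2).
/ʃ/ is a fricative (sonority 3).
/w/ is a semivowel (sonority 7).
The profile is 2-3-7. Between /tʃ/ (2) and /ʃ/ (3) sonority does not fall, so the cluster violates the SSP.

no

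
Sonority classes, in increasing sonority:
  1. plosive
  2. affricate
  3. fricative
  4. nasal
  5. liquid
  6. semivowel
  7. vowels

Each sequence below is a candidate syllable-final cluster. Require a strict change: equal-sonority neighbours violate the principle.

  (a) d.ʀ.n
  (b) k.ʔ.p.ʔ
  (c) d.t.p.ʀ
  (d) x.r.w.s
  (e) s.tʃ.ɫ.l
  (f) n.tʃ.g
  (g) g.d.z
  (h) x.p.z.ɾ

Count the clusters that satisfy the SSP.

1

(a) 1-5-4 → violates
(b) 1-1-1-1 → violates
(c) 1-1-1-5 → violates
(d) 3-5-6-3 → violates
(e) 3-2-5-5 → violates
(f) 4-2-1 → obeys
(g) 1-1-3 → violates
(h) 3-1-3-5 → violates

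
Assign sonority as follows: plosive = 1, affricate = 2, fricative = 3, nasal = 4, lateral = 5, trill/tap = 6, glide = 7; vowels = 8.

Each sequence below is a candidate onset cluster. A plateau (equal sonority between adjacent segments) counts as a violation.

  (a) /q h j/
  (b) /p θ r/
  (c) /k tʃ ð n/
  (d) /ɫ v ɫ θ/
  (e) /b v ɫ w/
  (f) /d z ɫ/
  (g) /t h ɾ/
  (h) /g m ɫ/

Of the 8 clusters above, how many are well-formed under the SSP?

7

(a) sonority 1-3-7: well-formed.
(b) sonority 1-3-6: well-formed.
(c) sonority 1-2-3-4: well-formed.
(d) sonority 5-3-5-3: ill-formed.
(e) sonority 1-3-5-7: well-formed.
(f) sonority 1-3-5: well-formed.
(g) sonority 1-3-6: well-formed.
(h) sonority 1-4-5: well-formed.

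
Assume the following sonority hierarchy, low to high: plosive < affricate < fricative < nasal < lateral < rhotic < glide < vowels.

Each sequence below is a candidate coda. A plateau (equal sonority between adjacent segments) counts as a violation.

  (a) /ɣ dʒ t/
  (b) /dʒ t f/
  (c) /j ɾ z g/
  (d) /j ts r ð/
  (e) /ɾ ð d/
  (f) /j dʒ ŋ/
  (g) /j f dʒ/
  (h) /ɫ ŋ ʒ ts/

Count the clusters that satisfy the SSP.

(a) /ɣ dʒ t/: profile 3-2-1 — obeys.
(b) /dʒ t f/: profile 2-1-3 — violates.
(c) /j ɾ z g/: profile 7-6-3-1 — obeys.
(d) /j ts r ð/: profile 7-2-6-3 — violates.
(e) /ɾ ð d/: profile 6-3-1 — obeys.
(f) /j dʒ ŋ/: profile 7-2-4 — violates.
(g) /j f dʒ/: profile 7-3-2 — obeys.
(h) /ɫ ŋ ʒ ts/: profile 5-4-3-2 — obeys.

5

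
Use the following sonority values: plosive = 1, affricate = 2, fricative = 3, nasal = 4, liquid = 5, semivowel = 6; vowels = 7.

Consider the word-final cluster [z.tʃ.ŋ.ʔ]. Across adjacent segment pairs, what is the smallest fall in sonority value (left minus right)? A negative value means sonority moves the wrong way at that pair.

-2

/z/ is a fricative (sonority 3).
/tʃ/ is an affricate (sonority 2).
/ŋ/ is a nasal (sonority 4).
/ʔ/ is a plosive (sonority 1).
/z/→/tʃ/: change +1.
/tʃ/→/ŋ/: change -2.
/ŋ/→/ʔ/: change +3.
Minimum = -2.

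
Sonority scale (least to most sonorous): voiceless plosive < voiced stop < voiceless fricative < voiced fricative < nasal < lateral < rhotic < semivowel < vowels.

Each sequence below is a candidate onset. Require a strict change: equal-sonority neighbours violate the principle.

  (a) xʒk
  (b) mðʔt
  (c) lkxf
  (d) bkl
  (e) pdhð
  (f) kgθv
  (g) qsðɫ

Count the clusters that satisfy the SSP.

3

(a) xʒk: profile 3-4-1 — violates.
(b) mðʔt: profile 5-4-1-1 — violates.
(c) lkxf: profile 6-1-3-3 — violates.
(d) bkl: profile 2-1-6 — violates.
(e) pdhð: profile 1-2-3-4 — obeys.
(f) kgθv: profile 1-2-3-4 — obeys.
(g) qsðɫ: profile 1-3-4-6 — obeys.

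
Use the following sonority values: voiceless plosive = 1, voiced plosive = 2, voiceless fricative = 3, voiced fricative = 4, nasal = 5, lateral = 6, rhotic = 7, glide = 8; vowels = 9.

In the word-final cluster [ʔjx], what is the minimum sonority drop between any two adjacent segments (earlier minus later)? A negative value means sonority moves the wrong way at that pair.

-7

/ʔ/ is a voiceless plosive (sonority 1).
/j/ is a glide (sonority 8).
/x/ is a voiceless fricative (sonority 3).
/ʔ/→/j/: change -7.
/j/→/x/: change +5.
Minimum = -7.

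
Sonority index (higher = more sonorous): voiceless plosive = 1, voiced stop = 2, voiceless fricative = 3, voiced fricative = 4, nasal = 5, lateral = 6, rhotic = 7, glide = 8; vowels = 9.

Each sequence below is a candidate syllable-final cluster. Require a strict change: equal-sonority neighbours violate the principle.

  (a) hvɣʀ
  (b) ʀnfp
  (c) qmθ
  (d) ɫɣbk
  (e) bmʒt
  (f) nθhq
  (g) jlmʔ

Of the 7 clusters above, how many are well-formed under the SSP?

3

(a) hvɣʀ: profile 3-4-4-7 — violates.
(b) ʀnfp: profile 7-5-3-1 — obeys.
(c) qmθ: profile 1-5-3 — violates.
(d) ɫɣbk: profile 6-4-2-1 — obeys.
(e) bmʒt: profile 2-5-4-1 — violates.
(f) nθhq: profile 5-3-3-1 — violates.
(g) jlmʔ: profile 8-6-5-1 — obeys.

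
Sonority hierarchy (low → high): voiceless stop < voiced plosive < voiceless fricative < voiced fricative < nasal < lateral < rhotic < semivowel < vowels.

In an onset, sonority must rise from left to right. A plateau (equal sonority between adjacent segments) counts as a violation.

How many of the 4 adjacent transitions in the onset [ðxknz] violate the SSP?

3

/ð/ — voiced fricative, sonority 4.
/x/ — voiceless fricative, sonority 3.
/k/ — voiceless stop, sonority 1.
/n/ — nasal, sonority 5.
/z/ — voiced fricative, sonority 4.
/ð/→/x/: 4→3 (does not rise) — violation.
/x/→/k/: 3→1 (does not rise) — violation.
/k/→/n/: 1→5 (rises) — ok.
/n/→/z/: 5→4 (does not rise) — violation.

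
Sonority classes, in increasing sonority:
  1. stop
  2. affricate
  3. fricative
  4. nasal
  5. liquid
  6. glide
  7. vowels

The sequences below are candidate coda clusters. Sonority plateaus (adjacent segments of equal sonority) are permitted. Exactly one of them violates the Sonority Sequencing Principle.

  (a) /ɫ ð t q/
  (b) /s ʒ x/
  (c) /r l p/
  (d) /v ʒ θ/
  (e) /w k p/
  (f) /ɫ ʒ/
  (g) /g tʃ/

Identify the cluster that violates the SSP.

g

(a) sonority 5-3-1-1: well-formed.
(b) sonority 3-3-3: well-formed.
(c) sonority 5-5-1: well-formed.
(d) sonority 3-3-3: well-formed.
(e) sonority 6-1-1: well-formed.
(f) sonority 5-3: well-formed.
(g) sonority 1-2: ill-formed.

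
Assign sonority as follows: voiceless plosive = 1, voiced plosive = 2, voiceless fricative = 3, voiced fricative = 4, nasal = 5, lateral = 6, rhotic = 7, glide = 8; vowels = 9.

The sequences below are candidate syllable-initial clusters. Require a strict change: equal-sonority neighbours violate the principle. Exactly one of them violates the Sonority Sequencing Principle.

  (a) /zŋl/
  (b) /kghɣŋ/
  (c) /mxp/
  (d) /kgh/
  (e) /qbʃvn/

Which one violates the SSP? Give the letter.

(a) /zŋl/: profile 4-5-6 — obeys.
(b) /kghɣŋ/: profile 1-2-3-4-5 — obeys.
(c) /mxp/: profile 5-3-1 — violates.
(d) /kgh/: profile 1-2-3 — obeys.
(e) /qbʃvn/: profile 1-2-3-4-5 — obeys.

c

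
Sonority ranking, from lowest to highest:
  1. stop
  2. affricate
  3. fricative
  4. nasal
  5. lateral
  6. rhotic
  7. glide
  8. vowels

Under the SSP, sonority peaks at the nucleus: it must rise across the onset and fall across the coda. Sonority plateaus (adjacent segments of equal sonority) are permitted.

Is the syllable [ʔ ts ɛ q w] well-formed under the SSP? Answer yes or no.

Onset: /ʔ/ is a stop (sonority 1), /ts/ is an affricate (sonority 2); then the nucleus /ɛ/ (sonority 8).
Onset profile 1-2-8 — rises to the nucleus.
Coda: /q/ is a stop (sonority 1), /w/ is a glide (sonority 7).
Coda profile 8-1-7 — does not fall throughout.

no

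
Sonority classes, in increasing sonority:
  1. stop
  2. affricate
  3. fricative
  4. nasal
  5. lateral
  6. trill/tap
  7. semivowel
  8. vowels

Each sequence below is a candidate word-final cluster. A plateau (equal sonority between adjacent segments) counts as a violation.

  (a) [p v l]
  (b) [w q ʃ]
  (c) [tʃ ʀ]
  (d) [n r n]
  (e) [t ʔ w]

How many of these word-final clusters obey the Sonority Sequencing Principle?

(a) [p v l]: profile 1-3-5 — violates.
(b) [w q ʃ]: profile 7-1-3 — violates.
(c) [tʃ ʀ]: profile 2-6 — violates.
(d) [n r n]: profile 4-6-4 — violates.
(e) [t ʔ w]: profile 1-1-7 — violates.

0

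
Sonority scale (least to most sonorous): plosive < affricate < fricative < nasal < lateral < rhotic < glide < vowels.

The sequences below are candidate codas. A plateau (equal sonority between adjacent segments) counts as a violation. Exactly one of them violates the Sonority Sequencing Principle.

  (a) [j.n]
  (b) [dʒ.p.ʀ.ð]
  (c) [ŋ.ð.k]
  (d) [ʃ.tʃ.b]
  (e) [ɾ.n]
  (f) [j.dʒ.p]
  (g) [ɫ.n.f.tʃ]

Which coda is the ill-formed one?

(a) 7-4 → obeys
(b) 2-1-6-3 → violates
(c) 4-3-1 → obeys
(d) 3-2-1 → obeys
(e) 6-4 → obeys
(f) 7-2-1 → obeys
(g) 5-4-3-2 → obeys

b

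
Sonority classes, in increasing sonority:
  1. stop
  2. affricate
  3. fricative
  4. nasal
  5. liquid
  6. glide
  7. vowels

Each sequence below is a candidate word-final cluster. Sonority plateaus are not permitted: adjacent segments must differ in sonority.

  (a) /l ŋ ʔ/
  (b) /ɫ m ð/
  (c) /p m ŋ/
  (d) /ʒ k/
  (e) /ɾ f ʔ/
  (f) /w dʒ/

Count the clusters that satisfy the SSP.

(a) /l ŋ ʔ/: profile 5-4-1 — obeys.
(b) /ɫ m ð/: profile 5-4-3 — obeys.
(c) /p m ŋ/: profile 1-4-4 — violates.
(d) /ʒ k/: profile 3-1 — obeys.
(e) /ɾ f ʔ/: profile 5-3-1 — obeys.
(f) /w dʒ/: profile 6-2 — obeys.

5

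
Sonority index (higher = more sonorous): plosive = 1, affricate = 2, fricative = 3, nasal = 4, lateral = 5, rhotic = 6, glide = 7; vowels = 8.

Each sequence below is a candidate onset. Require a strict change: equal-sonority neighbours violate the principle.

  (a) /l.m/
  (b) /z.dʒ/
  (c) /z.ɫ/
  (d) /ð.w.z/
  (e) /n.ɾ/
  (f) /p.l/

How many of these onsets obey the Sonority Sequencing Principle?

3

(a) sonority 5-4: ill-formed.
(b) sonority 3-2: ill-formed.
(c) sonority 3-5: well-formed.
(d) sonority 3-7-3: ill-formed.
(e) sonority 4-6: well-formed.
(f) sonority 1-5: well-formed.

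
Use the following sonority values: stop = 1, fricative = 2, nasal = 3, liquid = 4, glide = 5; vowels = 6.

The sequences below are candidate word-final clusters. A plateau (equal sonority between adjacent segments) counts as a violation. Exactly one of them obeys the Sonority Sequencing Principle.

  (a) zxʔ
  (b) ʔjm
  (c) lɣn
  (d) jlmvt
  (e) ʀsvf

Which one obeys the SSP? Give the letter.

(a) sonority 2-2-1: ill-formed.
(b) sonority 1-5-3: ill-formed.
(c) sonority 4-2-3: ill-formed.
(d) sonority 5-4-3-2-1: well-formed.
(e) sonority 4-2-2-2: ill-formed.

d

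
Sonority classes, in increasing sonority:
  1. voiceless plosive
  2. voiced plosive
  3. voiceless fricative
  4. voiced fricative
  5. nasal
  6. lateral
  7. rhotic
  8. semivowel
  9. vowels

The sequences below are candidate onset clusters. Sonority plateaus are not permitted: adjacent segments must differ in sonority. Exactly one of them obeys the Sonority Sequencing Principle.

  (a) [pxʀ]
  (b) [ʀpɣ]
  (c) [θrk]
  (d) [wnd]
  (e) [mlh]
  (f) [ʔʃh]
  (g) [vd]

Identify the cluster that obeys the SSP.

(a) [pxʀ]: profile 1-3-7 — obeys.
(b) [ʀpɣ]: profile 7-1-4 — violates.
(c) [θrk]: profile 3-7-1 — violates.
(d) [wnd]: profile 8-5-2 — violates.
(e) [mlh]: profile 5-6-3 — violates.
(f) [ʔʃh]: profile 1-3-3 — violates.
(g) [vd]: profile 4-2 — violates.

a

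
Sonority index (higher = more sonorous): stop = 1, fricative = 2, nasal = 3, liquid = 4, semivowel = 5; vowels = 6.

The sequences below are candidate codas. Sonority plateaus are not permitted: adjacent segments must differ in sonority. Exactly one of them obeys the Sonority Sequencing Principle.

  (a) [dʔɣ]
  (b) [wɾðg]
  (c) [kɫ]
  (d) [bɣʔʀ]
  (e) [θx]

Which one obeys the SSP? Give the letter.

b

(a) sonority 1-1-2: ill-formed.
(b) sonority 5-4-2-1: well-formed.
(c) sonority 1-4: ill-formed.
(d) sonority 1-2-1-4: ill-formed.
(e) sonority 2-2: ill-formed.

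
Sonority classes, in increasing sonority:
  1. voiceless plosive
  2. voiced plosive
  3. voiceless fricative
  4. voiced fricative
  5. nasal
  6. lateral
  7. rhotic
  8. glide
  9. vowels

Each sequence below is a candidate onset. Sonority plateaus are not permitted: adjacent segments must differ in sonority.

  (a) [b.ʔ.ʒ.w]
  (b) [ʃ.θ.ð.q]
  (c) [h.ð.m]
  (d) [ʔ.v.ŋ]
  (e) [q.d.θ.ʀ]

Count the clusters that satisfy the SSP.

3

(a) [b.ʔ.ʒ.w]: profile 2-1-4-8 — violates.
(b) [ʃ.θ.ð.q]: profile 3-3-4-1 — violates.
(c) [h.ð.m]: profile 3-4-5 — obeys.
(d) [ʔ.v.ŋ]: profile 1-4-5 — obeys.
(e) [q.d.θ.ʀ]: profile 1-2-3-7 — obeys.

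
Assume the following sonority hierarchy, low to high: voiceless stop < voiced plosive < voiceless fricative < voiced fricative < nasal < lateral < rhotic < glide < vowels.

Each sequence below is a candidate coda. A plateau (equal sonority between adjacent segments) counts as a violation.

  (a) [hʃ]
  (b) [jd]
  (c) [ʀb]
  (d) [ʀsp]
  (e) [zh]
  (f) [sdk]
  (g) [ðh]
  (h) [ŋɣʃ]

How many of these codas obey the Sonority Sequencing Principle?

(a) [hʃ]: profile 3-3 — violates.
(b) [jd]: profile 8-2 — obeys.
(c) [ʀb]: profile 7-2 — obeys.
(d) [ʀsp]: profile 7-3-1 — obeys.
(e) [zh]: profile 4-3 — obeys.
(f) [sdk]: profile 3-2-1 — obeys.
(g) [ðh]: profile 4-3 — obeys.
(h) [ŋɣʃ]: profile 5-4-3 — obeys.

7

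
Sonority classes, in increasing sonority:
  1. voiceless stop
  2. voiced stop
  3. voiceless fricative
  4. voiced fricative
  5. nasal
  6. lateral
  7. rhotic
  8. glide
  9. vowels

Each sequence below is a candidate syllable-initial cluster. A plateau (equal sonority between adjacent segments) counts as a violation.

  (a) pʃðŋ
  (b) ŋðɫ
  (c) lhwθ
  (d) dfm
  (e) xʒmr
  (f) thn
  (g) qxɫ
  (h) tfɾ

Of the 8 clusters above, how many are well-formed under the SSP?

6

(a) pʃðŋ: profile 1-3-4-5 — obeys.
(b) ŋðɫ: profile 5-4-6 — violates.
(c) lhwθ: profile 6-3-8-3 — violates.
(d) dfm: profile 2-3-5 — obeys.
(e) xʒmr: profile 3-4-5-7 — obeys.
(f) thn: profile 1-3-5 — obeys.
(g) qxɫ: profile 1-3-6 — obeys.
(h) tfɾ: profile 1-3-7 — obeys.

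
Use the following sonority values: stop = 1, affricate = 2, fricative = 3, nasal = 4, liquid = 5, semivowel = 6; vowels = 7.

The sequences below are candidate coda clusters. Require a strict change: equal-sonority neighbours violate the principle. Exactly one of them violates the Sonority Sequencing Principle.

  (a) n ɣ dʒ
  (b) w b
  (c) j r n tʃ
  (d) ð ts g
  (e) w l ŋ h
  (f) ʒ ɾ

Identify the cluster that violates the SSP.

f

(a) n ɣ dʒ: profile 4-3-2 — obeys.
(b) w b: profile 6-1 — obeys.
(c) j r n tʃ: profile 6-5-4-2 — obeys.
(d) ð ts g: profile 3-2-1 — obeys.
(e) w l ŋ h: profile 6-5-4-3 — obeys.
(f) ʒ ɾ: profile 3-5 — violates.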